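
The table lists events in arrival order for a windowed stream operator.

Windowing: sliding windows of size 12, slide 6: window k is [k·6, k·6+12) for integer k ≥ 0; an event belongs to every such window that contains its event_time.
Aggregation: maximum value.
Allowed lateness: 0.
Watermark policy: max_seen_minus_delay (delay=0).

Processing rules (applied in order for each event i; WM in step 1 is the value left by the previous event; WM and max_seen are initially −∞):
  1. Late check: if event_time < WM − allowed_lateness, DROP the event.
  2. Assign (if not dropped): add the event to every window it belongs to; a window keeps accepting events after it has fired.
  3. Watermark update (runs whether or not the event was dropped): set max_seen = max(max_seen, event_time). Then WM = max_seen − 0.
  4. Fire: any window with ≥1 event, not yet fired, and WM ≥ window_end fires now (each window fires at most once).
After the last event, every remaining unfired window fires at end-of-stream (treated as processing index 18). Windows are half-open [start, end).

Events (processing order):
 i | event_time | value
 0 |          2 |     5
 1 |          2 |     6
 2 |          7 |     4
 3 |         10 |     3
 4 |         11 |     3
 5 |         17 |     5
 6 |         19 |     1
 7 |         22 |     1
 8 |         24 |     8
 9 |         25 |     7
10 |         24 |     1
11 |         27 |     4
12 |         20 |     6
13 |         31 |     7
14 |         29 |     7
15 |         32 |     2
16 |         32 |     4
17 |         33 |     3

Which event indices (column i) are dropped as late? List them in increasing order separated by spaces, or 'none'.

10 12 14

i=0 t=2 v=5: → [0,12); WM=2
i=1 t=2 v=6: → [0,12); WM=2
i=2 t=7 v=4: → [6,18),[0,12); WM=7
i=3 t=10 v=3: → [6,18),[0,12); WM=10
i=4 t=11 v=3: → [6,18),[0,12); WM=11
i=5 t=17 v=5: → [12,24),[6,18); WM=17; [0,12) fires=6
i=6 t=19 v=1: → [18,30),[12,24); WM=19; [6,18) fires=5
i=7 t=22 v=1: → [18,30),[12,24); WM=22
i=8 t=24 v=8: → [24,36),[18,30); WM=24; [12,24) fires=5
i=9 t=25 v=7: → [24,36),[18,30); WM=25
i=10 t=24 v=1: DROP (t<25-0); WM=25
i=11 t=27 v=4: → [24,36),[18,30); WM=27
i=12 t=20 v=6: DROP (t<27-0); WM=27
i=13 t=31 v=7: → [30,42),[24,36); WM=31; [18,30) fires=8
i=14 t=29 v=7: DROP (t<31-0); WM=31
i=15 t=32 v=2: → [30,42),[24,36); WM=32
i=16 t=32 v=4: → [30,42),[24,36); WM=32
i=17 t=33 v=3: → [30,42),[24,36); WM=33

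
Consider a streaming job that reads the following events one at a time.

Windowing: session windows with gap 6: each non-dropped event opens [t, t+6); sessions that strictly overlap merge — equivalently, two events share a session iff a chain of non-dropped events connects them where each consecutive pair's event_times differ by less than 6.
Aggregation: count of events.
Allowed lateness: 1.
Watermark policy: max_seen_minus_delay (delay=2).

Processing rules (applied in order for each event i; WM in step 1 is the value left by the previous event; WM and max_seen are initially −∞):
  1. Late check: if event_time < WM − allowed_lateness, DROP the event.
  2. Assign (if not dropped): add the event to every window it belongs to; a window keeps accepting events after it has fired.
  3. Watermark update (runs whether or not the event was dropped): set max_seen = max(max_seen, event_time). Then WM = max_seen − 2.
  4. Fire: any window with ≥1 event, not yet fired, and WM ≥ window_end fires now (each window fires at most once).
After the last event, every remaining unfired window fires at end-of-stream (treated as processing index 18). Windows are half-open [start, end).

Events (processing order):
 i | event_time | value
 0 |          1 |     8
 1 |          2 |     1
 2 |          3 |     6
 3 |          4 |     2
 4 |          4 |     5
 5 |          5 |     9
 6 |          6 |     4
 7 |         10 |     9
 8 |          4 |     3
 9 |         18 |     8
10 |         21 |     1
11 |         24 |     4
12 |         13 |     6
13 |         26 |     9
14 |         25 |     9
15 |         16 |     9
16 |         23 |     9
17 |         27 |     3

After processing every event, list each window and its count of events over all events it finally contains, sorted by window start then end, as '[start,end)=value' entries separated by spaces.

i=0 t=1 v=8: → [1,7); WM=-1
i=1 t=2 v=1: → [1,8); WM=0
i=2 t=3 v=6: → [1,9); WM=1
i=3 t=4 v=2: → [1,10); WM=2
i=4 t=4 v=5: → [1,10); WM=2
i=5 t=5 v=9: → [1,11); WM=3
i=6 t=6 v=4: → [1,12); WM=4
i=7 t=10 v=9: → [1,16); WM=8
i=8 t=4 v=3: DROP (t<8-1); WM=8
i=9 t=18 v=8: → [18,24); WM=16
i=10 t=21 v=1: → [18,27); WM=19
i=11 t=24 v=4: → [18,30); WM=22
i=12 t=13 v=6: DROP (t<22-1); WM=22
i=13 t=26 v=9: → [18,32); WM=24
i=14 t=25 v=9: → [18,32); WM=24
i=15 t=16 v=9: DROP (t<24-1); WM=24
i=16 t=23 v=9: → [18,32); WM=24
i=17 t=27 v=3: → [18,33); WM=25

[1,16)=8 [18,33)=7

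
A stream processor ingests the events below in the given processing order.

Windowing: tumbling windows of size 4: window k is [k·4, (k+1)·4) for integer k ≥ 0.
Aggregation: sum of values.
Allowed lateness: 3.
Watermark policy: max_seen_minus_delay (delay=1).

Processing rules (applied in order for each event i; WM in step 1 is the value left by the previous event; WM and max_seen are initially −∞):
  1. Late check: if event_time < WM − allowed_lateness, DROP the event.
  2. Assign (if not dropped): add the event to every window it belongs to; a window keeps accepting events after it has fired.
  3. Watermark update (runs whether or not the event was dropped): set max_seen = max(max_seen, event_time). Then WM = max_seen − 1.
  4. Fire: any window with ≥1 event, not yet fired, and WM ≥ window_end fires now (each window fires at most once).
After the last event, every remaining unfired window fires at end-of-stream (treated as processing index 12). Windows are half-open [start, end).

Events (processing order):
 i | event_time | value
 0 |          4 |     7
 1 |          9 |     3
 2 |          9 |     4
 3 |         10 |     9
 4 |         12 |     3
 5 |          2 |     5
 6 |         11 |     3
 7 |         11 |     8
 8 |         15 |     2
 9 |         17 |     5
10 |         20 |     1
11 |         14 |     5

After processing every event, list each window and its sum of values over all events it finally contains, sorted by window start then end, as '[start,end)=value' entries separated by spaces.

[4,8)=7 [8,12)=27 [12,16)=5 [16,20)=5 [20,24)=1

i=0 t=4 v=7: → [4,8); WM=3
i=1 t=9 v=3: → [8,12); WM=8; [4,8) fires=7
i=2 t=9 v=4: → [8,12); WM=8
i=3 t=10 v=9: → [8,12); WM=9
i=4 t=12 v=3: → [12,16); WM=11
i=5 t=2 v=5: DROP (t<11-3); WM=11
i=6 t=11 v=3: → [8,12); WM=11
i=7 t=11 v=8: → [8,12); WM=11
i=8 t=15 v=2: → [12,16); WM=14; [8,12) fires=27
i=9 t=17 v=5: → [16,20); WM=16; [12,16) fires=5
i=10 t=20 v=1: → [20,24); WM=19
i=11 t=14 v=5: DROP (t<19-3); WM=19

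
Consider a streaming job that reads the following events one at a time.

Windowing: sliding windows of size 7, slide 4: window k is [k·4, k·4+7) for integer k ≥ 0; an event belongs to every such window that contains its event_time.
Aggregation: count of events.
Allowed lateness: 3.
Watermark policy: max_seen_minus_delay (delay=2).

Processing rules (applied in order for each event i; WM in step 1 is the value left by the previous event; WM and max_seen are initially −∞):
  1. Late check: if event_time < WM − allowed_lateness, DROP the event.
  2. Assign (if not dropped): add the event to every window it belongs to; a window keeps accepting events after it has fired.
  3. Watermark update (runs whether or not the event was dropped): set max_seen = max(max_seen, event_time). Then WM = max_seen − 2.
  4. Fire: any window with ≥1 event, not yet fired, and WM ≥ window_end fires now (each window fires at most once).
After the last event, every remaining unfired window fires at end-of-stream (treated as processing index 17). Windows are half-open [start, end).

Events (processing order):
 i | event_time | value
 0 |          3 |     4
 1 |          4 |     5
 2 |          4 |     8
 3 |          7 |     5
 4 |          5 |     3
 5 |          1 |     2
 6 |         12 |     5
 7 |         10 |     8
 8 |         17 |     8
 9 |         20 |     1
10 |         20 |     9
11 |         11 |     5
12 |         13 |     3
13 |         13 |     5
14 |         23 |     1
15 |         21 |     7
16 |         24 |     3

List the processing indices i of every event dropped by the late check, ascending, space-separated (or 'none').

5 11 12 13

i=0 t=3 v=4: → [0,7); WM=1
i=1 t=4 v=5: → [4,11),[0,7); WM=2
i=2 t=4 v=8: → [4,11),[0,7); WM=2
i=3 t=7 v=5: → [4,11); WM=5
i=4 t=5 v=3: → [4,11),[0,7); WM=5
i=5 t=1 v=2: DROP (t<5-3); WM=5
i=6 t=12 v=5: → [12,19),[8,15); WM=10; [0,7) fires=4
i=7 t=10 v=8: → [8,15),[4,11); WM=10
i=8 t=17 v=8: → [16,23),[12,19); WM=15; [4,11) fires=5 [8,15) fires=2
i=9 t=20 v=1: → [20,27),[16,23); WM=18
i=10 t=20 v=9: → [20,27),[16,23); WM=18
i=11 t=11 v=5: DROP (t<18-3); WM=18
i=12 t=13 v=3: DROP (t<18-3); WM=18
i=13 t=13 v=5: DROP (t<18-3); WM=18
i=14 t=23 v=1: → [20,27); WM=21; [12,19) fires=2
i=15 t=21 v=7: → [20,27),[16,23); WM=21
i=16 t=24 v=3: → [24,31),[20,27); WM=22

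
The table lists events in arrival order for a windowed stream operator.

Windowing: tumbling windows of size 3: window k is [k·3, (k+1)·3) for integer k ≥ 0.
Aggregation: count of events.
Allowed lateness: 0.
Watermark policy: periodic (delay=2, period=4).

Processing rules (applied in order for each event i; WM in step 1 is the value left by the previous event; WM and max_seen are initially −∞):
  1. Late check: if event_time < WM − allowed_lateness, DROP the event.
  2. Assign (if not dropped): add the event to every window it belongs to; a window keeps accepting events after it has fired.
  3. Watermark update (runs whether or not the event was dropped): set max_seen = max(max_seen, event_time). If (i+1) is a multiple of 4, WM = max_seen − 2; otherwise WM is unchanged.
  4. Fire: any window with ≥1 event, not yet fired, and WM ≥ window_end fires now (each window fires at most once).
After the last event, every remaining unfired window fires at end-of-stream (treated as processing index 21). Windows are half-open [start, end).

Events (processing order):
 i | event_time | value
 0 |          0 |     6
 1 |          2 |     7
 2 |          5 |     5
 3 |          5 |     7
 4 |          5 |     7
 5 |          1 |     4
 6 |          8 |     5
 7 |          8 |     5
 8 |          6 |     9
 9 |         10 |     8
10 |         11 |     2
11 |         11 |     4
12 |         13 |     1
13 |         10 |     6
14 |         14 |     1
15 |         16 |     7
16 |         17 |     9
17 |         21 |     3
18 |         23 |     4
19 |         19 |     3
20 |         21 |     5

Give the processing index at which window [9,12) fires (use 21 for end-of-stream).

15

i=0 t=0 v=6: → [0,3); WM=−∞
i=1 t=2 v=7: → [0,3); WM=−∞
i=2 t=5 v=5: → [3,6); WM=−∞
i=3 t=5 v=7: → [3,6); WM=3; [0,3) fires=2
i=4 t=5 v=7: → [3,6); WM=3
i=5 t=1 v=4: DROP (t<3-0); WM=3
i=6 t=8 v=5: → [6,9); WM=3
i=7 t=8 v=5: → [6,9); WM=6; [3,6) fires=3
i=8 t=6 v=9: → [6,9); WM=6
i=9 t=10 v=8: → [9,12); WM=6
i=10 t=11 v=2: → [9,12); WM=6
i=11 t=11 v=4: → [9,12); WM=9; [6,9) fires=3
i=12 t=13 v=1: → [12,15); WM=9
i=13 t=10 v=6: → [9,12); WM=9
i=14 t=14 v=1: → [12,15); WM=9
i=15 t=16 v=7: → [15,18); WM=14; [9,12) fires=4
i=16 t=17 v=9: → [15,18); WM=14
i=17 t=21 v=3: → [21,24); WM=14
i=18 t=23 v=4: → [21,24); WM=14
i=19 t=19 v=3: → [18,21); WM=21; [12,15) fires=2 [15,18) fires=2 [18,21) fires=1
i=20 t=21 v=5: → [21,24); WM=21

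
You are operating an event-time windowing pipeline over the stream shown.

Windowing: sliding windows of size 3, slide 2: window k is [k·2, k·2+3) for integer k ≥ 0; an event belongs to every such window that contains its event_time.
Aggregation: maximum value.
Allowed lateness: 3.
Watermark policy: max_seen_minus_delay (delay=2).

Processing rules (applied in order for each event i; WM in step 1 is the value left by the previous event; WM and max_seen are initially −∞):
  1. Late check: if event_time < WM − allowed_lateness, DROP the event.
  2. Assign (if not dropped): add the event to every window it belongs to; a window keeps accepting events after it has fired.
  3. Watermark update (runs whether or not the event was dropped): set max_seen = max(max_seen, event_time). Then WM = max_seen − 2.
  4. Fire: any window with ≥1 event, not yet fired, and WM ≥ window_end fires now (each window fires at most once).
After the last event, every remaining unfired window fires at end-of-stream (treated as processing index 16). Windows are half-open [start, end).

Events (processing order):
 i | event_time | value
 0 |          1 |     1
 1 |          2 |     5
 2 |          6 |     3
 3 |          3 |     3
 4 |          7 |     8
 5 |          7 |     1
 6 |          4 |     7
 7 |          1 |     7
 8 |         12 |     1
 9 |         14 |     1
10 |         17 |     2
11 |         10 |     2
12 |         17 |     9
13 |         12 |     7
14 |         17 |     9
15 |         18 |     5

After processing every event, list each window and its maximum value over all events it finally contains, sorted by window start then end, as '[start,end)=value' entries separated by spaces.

i=0 t=1 v=1: → [0,3); WM=-1
i=1 t=2 v=5: → [2,5),[0,3); WM=0
i=2 t=6 v=3: → [6,9),[4,7); WM=4; [0,3) fires=5
i=3 t=3 v=3: → [2,5); WM=4
i=4 t=7 v=8: → [6,9); WM=5; [2,5) fires=5
i=5 t=7 v=1: → [6,9); WM=5
i=6 t=4 v=7: → [4,7),[2,5); WM=5
i=7 t=1 v=7: DROP (t<5-3); WM=5
i=8 t=12 v=1: → [12,15),[10,13); WM=10; [4,7) fires=7 [6,9) fires=8
i=9 t=14 v=1: → [14,17),[12,15); WM=12
i=10 t=17 v=2: → [16,19); WM=15; [10,13) fires=1 [12,15) fires=1
i=11 t=10 v=2: DROP (t<15-3); WM=15
i=12 t=17 v=9: → [16,19); WM=15
i=13 t=12 v=7: → [12,15),[10,13); WM=15
i=14 t=17 v=9: → [16,19); WM=15
i=15 t=18 v=5: → [18,21),[16,19); WM=16

[0,3)=5 [2,5)=7 [4,7)=7 [6,9)=8 [10,13)=7 [12,15)=7 [14,17)=1 [16,19)=9 [18,21)=5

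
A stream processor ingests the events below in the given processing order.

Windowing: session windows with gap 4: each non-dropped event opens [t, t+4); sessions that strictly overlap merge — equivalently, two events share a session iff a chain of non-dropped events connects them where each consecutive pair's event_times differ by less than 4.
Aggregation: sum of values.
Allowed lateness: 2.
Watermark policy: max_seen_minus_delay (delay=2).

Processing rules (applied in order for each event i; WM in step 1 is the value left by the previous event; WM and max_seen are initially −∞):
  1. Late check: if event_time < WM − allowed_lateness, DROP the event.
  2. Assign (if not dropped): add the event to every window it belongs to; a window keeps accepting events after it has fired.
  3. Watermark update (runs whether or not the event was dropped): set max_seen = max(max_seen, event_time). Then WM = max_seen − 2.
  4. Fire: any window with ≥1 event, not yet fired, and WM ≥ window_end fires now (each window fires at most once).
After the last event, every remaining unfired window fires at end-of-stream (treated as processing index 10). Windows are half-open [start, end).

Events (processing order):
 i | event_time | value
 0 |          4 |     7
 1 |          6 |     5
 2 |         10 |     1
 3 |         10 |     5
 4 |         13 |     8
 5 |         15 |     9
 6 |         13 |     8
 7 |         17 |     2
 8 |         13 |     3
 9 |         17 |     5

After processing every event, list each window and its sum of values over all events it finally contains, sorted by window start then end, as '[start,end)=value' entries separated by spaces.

i=0 t=4 v=7: → [4,8); WM=2
i=1 t=6 v=5: → [4,10); WM=4
i=2 t=10 v=1: → [10,14); WM=8
i=3 t=10 v=5: → [10,14); WM=8
i=4 t=13 v=8: → [10,17); WM=11
i=5 t=15 v=9: → [10,19); WM=13
i=6 t=13 v=8: → [10,19); WM=13
i=7 t=17 v=2: → [10,21); WM=15
i=8 t=13 v=3: → [10,21); WM=15
i=9 t=17 v=5: → [10,21); WM=15

[4,10)=12 [10,21)=41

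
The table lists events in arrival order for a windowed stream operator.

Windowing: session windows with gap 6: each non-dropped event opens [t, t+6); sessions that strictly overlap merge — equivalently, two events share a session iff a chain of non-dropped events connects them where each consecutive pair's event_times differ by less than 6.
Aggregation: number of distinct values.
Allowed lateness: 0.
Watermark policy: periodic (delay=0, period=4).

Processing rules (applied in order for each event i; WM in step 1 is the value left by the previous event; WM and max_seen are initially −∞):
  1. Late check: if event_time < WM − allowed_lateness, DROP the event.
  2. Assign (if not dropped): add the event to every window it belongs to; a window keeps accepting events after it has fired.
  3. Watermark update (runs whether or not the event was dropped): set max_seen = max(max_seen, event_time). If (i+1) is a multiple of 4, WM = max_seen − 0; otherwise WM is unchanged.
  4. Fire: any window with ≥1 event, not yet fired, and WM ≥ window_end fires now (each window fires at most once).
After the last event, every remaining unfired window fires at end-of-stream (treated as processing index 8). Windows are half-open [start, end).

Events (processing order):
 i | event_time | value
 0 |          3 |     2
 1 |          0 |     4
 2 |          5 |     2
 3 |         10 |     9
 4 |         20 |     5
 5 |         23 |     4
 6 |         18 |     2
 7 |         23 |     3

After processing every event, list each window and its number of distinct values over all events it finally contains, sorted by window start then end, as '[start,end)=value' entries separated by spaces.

[0,16)=3 [18,29)=4

i=0 t=3 v=2: → [3,9); WM=−∞
i=1 t=0 v=4: → [0,9); WM=−∞
i=2 t=5 v=2: → [0,11); WM=−∞
i=3 t=10 v=9: → [0,16); WM=10
i=4 t=20 v=5: → [20,26); WM=10
i=5 t=23 v=4: → [20,29); WM=10
i=6 t=18 v=2: → [18,29); WM=10
i=7 t=23 v=3: → [18,29); WM=23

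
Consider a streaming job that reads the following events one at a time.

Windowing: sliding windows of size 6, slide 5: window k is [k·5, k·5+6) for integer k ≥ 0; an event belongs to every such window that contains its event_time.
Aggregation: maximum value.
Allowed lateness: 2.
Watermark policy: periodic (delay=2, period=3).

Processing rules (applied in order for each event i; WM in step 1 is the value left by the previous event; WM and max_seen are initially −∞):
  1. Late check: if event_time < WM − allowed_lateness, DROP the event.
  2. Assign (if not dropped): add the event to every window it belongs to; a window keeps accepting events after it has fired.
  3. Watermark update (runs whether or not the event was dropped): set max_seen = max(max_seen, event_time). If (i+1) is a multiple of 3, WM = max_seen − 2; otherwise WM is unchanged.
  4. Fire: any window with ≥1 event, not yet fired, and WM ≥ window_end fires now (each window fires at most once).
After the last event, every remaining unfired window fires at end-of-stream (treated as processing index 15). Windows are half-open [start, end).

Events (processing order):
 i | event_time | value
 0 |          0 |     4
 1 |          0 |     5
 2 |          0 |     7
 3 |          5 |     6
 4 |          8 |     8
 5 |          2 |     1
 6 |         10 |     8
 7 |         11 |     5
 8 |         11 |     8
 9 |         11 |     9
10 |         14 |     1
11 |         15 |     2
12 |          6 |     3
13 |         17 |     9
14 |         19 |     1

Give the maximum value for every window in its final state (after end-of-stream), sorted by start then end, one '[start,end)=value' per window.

i=0 t=0 v=4: → [0,6); WM=−∞
i=1 t=0 v=5: → [0,6); WM=−∞
i=2 t=0 v=7: → [0,6); WM=-2
i=3 t=5 v=6: → [5,11),[0,6); WM=-2
i=4 t=8 v=8: → [5,11); WM=-2
i=5 t=2 v=1: → [0,6); WM=6; [0,6) fires=7
i=6 t=10 v=8: → [10,16),[5,11); WM=6
i=7 t=11 v=5: → [10,16); WM=6
i=8 t=11 v=8: → [10,16); WM=9
i=9 t=11 v=9: → [10,16); WM=9
i=10 t=14 v=1: → [10,16); WM=9
i=11 t=15 v=2: → [15,21),[10,16); WM=13; [5,11) fires=8
i=12 t=6 v=3: DROP (t<13-2); WM=13
i=13 t=17 v=9: → [15,21); WM=13
i=14 t=19 v=1: → [15,21); WM=17; [10,16) fires=9

[0,6)=7 [5,11)=8 [10,16)=9 [15,21)=9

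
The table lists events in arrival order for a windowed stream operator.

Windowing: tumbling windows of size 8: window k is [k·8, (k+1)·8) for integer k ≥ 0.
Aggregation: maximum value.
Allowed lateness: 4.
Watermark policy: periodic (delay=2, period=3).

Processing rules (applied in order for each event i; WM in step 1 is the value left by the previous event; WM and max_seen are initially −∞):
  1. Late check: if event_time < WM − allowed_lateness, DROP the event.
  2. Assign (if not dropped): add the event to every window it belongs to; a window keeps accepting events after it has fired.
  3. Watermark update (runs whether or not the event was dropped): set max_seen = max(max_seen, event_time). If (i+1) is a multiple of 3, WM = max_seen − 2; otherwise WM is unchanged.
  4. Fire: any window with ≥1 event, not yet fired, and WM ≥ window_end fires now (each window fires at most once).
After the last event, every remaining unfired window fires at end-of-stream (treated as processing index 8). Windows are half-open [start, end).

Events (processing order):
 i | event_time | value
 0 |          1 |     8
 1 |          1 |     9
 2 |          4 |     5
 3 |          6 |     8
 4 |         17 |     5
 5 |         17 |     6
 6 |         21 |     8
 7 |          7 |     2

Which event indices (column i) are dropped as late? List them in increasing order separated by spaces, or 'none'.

7

i=0 t=1 v=8: → [0,8); WM=−∞
i=1 t=1 v=9: → [0,8); WM=−∞
i=2 t=4 v=5: → [0,8); WM=2
i=3 t=6 v=8: → [0,8); WM=2
i=4 t=17 v=5: → [16,24); WM=2
i=5 t=17 v=6: → [16,24); WM=15; [0,8) fires=9
i=6 t=21 v=8: → [16,24); WM=15
i=7 t=7 v=2: DROP (t<15-4); WM=15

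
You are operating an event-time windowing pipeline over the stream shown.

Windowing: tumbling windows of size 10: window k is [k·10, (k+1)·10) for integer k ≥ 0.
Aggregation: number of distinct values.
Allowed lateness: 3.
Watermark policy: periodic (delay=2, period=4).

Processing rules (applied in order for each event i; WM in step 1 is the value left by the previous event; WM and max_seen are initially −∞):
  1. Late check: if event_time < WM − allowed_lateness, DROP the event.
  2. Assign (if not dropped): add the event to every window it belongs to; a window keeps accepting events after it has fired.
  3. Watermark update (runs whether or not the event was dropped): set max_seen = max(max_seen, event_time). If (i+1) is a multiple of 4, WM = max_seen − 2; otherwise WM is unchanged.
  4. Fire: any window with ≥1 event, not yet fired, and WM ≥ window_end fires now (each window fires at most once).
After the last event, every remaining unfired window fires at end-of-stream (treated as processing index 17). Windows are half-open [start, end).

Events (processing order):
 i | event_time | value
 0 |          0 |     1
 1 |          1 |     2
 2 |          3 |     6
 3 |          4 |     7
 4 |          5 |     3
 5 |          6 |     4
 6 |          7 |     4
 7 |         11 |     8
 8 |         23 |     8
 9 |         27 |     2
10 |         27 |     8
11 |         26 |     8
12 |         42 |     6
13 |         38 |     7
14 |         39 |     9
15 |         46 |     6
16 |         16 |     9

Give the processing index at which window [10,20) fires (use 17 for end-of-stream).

11

i=0 t=0 v=1: → [0,10); WM=−∞
i=1 t=1 v=2: → [0,10); WM=−∞
i=2 t=3 v=6: → [0,10); WM=−∞
i=3 t=4 v=7: → [0,10); WM=2
i=4 t=5 v=3: → [0,10); WM=2
i=5 t=6 v=4: → [0,10); WM=2
i=6 t=7 v=4: → [0,10); WM=2
i=7 t=11 v=8: → [10,20); WM=9
i=8 t=23 v=8: → [20,30); WM=9
i=9 t=27 v=2: → [20,30); WM=9
i=10 t=27 v=8: → [20,30); WM=9
i=11 t=26 v=8: → [20,30); WM=25; [0,10) fires=6 [10,20) fires=1
i=12 t=42 v=6: → [40,50); WM=25
i=13 t=38 v=7: → [30,40); WM=25
i=14 t=39 v=9: → [30,40); WM=25
i=15 t=46 v=6: → [40,50); WM=44; [20,30) fires=2 [30,40) fires=2
i=16 t=16 v=9: DROP (t<44-3); WM=44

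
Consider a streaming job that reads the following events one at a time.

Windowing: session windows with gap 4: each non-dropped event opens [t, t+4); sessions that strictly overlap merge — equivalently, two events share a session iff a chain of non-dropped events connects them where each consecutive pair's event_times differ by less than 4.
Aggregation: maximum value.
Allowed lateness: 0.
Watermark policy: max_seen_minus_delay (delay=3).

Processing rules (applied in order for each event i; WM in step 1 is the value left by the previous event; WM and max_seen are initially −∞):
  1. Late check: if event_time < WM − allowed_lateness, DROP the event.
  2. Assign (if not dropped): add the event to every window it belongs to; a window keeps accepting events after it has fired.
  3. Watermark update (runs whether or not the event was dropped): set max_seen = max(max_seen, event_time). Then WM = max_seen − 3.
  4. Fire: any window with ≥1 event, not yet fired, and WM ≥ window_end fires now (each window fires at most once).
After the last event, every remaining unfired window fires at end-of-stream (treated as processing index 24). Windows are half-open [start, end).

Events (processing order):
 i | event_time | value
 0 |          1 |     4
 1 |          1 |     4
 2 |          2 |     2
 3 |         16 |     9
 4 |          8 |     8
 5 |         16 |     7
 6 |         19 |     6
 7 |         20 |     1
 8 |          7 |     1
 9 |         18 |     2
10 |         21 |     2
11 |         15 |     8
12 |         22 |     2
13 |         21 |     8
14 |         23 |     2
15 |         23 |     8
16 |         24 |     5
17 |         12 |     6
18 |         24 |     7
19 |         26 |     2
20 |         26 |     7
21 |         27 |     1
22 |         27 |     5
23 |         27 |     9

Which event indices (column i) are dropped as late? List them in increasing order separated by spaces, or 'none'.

4 8 11 17

i=0 t=1 v=4: → [1,5); WM=-2
i=1 t=1 v=4: → [1,5); WM=-2
i=2 t=2 v=2: → [1,6); WM=-1
i=3 t=16 v=9: → [16,20); WM=13
i=4 t=8 v=8: DROP (t<13-0); WM=13
i=5 t=16 v=7: → [16,20); WM=13
i=6 t=19 v=6: → [16,23); WM=16
i=7 t=20 v=1: → [16,24); WM=17
i=8 t=7 v=1: DROP (t<17-0); WM=17
i=9 t=18 v=2: → [16,24); WM=17
i=10 t=21 v=2: → [16,25); WM=18
i=11 t=15 v=8: DROP (t<18-0); WM=18
i=12 t=22 v=2: → [16,26); WM=19
i=13 t=21 v=8: → [16,26); WM=19
i=14 t=23 v=2: → [16,27); WM=20
i=15 t=23 v=8: → [16,27); WM=20
i=16 t=24 v=5: → [16,28); WM=21
i=17 t=12 v=6: DROP (t<21-0); WM=21
i=18 t=24 v=7: → [16,28); WM=21
i=19 t=26 v=2: → [16,30); WM=23
i=20 t=26 v=7: → [16,30); WM=23
i=21 t=27 v=1: → [16,31); WM=24
i=22 t=27 v=5: → [16,31); WM=24
i=23 t=27 v=9: → [16,31); WM=24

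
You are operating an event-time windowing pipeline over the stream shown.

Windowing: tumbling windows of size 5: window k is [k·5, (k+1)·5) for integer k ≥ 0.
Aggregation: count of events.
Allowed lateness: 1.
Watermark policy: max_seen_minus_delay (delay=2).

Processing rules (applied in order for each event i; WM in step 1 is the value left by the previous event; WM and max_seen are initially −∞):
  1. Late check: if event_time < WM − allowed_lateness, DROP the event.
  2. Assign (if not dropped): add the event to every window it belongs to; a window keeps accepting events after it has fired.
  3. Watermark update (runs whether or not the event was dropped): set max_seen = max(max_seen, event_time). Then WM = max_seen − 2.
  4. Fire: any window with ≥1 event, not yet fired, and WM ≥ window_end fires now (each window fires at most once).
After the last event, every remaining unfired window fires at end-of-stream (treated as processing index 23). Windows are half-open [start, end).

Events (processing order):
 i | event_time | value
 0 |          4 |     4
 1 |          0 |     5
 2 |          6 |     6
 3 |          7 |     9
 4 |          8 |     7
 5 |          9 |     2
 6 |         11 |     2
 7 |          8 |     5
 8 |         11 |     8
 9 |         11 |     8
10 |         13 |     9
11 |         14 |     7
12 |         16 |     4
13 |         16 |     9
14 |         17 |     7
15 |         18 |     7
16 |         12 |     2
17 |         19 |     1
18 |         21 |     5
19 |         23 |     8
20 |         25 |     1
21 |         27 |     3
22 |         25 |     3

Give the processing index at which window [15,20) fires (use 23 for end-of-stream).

19

i=0 t=4 v=4: → [0,5); WM=2
i=1 t=0 v=5: DROP (t<2-1); WM=2
i=2 t=6 v=6: → [5,10); WM=4
i=3 t=7 v=9: → [5,10); WM=5; [0,5) fires=1
i=4 t=8 v=7: → [5,10); WM=6
i=5 t=9 v=2: → [5,10); WM=7
i=6 t=11 v=2: → [10,15); WM=9
i=7 t=8 v=5: → [5,10); WM=9
i=8 t=11 v=8: → [10,15); WM=9
i=9 t=11 v=8: → [10,15); WM=9
i=10 t=13 v=9: → [10,15); WM=11; [5,10) fires=5
i=11 t=14 v=7: → [10,15); WM=12
i=12 t=16 v=4: → [15,20); WM=14
i=13 t=16 v=9: → [15,20); WM=14
i=14 t=17 v=7: → [15,20); WM=15; [10,15) fires=5
i=15 t=18 v=7: → [15,20); WM=16
i=16 t=12 v=2: DROP (t<16-1); WM=16
i=17 t=19 v=1: → [15,20); WM=17
i=18 t=21 v=5: → [20,25); WM=19
i=19 t=23 v=8: → [20,25); WM=21; [15,20) fires=5
i=20 t=25 v=1: → [25,30); WM=23
i=21 t=27 v=3: → [25,30); WM=25; [20,25) fires=2
i=22 t=25 v=3: → [25,30); WM=25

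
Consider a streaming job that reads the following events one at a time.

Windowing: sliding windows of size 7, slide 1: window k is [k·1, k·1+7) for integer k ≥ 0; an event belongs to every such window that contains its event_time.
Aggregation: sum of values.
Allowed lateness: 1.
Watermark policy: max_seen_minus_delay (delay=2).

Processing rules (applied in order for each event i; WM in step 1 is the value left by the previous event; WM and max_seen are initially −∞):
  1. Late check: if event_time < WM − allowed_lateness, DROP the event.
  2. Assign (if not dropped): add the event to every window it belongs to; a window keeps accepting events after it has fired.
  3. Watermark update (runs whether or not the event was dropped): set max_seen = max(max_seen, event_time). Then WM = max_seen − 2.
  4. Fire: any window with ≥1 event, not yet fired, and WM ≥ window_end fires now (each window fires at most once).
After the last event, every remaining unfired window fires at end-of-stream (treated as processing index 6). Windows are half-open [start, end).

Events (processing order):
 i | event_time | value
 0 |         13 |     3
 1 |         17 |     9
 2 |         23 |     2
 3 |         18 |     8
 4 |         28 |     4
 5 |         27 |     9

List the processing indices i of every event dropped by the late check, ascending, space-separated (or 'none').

i=0 t=13 v=3: → [13,20),[12,19),[11,18),[10,17),[9,16),[8,15),[7,14); WM=11
i=1 t=17 v=9: → [17,24),[16,23),[15,22),[14,21),[13,20),[12,19),[11,18); WM=15; [7,14) fires=3 [8,15) fires=3
i=2 t=23 v=2: → [23,30),[22,29),[21,28),[20,27),[19,26),[18,25),[17,24); WM=21; [9,16) fires=3 [10,17) fires=3 [11,18) fires=12 [12,19) fires=12 [13,20) fires=12 [14,21) fires=9
i=3 t=18 v=8: DROP (t<21-1); WM=21
i=4 t=28 v=4: → [28,35),[27,34),[26,33),[25,32),[24,31),[23,30),[22,29); WM=26; [15,22) fires=9 [16,23) fires=9 [17,24) fires=11 [18,25) fires=2 [19,26) fires=2
i=5 t=27 v=9: → [27,34),[26,33),[25,32),[24,31),[23,30),[22,29),[21,28); WM=26

3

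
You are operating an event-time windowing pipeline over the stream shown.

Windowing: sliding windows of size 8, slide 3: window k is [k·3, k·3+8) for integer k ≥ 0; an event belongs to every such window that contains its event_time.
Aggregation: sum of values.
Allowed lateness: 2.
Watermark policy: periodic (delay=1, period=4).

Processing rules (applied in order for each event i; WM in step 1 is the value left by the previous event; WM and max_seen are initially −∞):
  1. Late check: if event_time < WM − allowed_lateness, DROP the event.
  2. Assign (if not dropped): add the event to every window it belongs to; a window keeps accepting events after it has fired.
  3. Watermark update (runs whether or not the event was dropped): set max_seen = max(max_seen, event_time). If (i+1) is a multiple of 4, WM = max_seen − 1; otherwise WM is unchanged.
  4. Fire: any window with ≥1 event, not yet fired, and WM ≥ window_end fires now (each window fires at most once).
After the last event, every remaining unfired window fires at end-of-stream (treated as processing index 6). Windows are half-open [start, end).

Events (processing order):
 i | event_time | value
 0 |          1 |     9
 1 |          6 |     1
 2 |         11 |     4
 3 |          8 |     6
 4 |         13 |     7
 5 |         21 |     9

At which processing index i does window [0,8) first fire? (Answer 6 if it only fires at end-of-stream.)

3

i=0 t=1 v=9: → [0,8); WM=−∞
i=1 t=6 v=1: → [6,14),[3,11),[0,8); WM=−∞
i=2 t=11 v=4: → [9,17),[6,14); WM=−∞
i=3 t=8 v=6: → [6,14),[3,11); WM=10; [0,8) fires=10
i=4 t=13 v=7: → [12,20),[9,17),[6,14); WM=10
i=5 t=21 v=9: → [21,29),[18,26),[15,23); WM=10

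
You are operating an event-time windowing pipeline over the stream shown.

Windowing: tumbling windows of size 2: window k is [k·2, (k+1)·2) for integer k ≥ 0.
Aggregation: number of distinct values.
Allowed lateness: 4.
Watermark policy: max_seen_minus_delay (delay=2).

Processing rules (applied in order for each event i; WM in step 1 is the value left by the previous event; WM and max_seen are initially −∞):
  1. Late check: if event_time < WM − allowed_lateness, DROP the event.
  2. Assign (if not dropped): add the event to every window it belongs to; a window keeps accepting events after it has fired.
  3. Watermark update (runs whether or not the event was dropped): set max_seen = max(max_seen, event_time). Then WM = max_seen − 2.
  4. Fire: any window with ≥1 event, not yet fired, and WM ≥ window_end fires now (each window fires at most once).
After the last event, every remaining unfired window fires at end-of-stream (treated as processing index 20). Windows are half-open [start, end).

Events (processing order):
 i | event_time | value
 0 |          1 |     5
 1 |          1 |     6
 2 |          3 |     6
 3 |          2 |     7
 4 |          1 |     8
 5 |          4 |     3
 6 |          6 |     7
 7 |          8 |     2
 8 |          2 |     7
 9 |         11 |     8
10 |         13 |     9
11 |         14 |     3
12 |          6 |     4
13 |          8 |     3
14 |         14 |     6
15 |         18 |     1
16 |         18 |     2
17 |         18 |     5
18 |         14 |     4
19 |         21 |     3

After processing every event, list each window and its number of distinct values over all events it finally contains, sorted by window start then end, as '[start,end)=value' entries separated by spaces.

i=0 t=1 v=5: → [0,2); WM=-1
i=1 t=1 v=6: → [0,2); WM=-1
i=2 t=3 v=6: → [2,4); WM=1
i=3 t=2 v=7: → [2,4); WM=1
i=4 t=1 v=8: → [0,2); WM=1
i=5 t=4 v=3: → [4,6); WM=2; [0,2) fires=3
i=6 t=6 v=7: → [6,8); WM=4; [2,4) fires=2
i=7 t=8 v=2: → [8,10); WM=6; [4,6) fires=1
i=8 t=2 v=7: → [2,4); WM=6
i=9 t=11 v=8: → [10,12); WM=9; [6,8) fires=1
i=10 t=13 v=9: → [12,14); WM=11; [8,10) fires=1
i=11 t=14 v=3: → [14,16); WM=12; [10,12) fires=1
i=12 t=6 v=4: DROP (t<12-4); WM=12
i=13 t=8 v=3: → [8,10); WM=12
i=14 t=14 v=6: → [14,16); WM=12
i=15 t=18 v=1: → [18,20); WM=16; [12,14) fires=1 [14,16) fires=2
i=16 t=18 v=2: → [18,20); WM=16
i=17 t=18 v=5: → [18,20); WM=16
i=18 t=14 v=4: → [14,16); WM=16
i=19 t=21 v=3: → [20,22); WM=19

[0,2)=3 [2,4)=2 [4,6)=1 [6,8)=1 [8,10)=2 [10,12)=1 [12,14)=1 [14,16)=3 [18,20)=3 [20,22)=1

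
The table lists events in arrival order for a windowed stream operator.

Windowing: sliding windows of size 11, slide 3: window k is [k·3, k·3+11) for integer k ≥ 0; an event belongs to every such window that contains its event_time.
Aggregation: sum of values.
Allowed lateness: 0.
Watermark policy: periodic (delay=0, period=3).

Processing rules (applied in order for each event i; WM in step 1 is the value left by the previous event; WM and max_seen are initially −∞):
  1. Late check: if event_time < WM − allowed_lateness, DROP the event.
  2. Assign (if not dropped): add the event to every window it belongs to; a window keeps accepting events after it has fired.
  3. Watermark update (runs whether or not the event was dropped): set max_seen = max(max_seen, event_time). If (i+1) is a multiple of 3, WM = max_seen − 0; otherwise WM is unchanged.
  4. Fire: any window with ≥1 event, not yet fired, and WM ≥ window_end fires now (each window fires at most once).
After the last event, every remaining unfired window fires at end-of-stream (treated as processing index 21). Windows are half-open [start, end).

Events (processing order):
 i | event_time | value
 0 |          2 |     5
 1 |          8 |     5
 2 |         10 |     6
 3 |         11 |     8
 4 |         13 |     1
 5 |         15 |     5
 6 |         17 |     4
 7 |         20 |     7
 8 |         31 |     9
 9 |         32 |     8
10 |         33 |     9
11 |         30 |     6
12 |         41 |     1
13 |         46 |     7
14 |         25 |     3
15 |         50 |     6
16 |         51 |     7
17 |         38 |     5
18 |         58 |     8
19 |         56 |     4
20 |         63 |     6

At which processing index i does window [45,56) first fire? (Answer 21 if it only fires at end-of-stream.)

20

i=0 t=2 v=5: → [0,11); WM=−∞
i=1 t=8 v=5: → [6,17),[3,14),[0,11); WM=−∞
i=2 t=10 v=6: → [9,20),[6,17),[3,14),[0,11); WM=10
i=3 t=11 v=8: → [9,20),[6,17),[3,14); WM=10
i=4 t=13 v=1: → [12,23),[9,20),[6,17),[3,14); WM=10
i=5 t=15 v=5: → [15,26),[12,23),[9,20),[6,17); WM=15; [0,11) fires=16 [3,14) fires=20
i=6 t=17 v=4: → [15,26),[12,23),[9,20); WM=15
i=7 t=20 v=7: → [18,29),[15,26),[12,23); WM=15
i=8 t=31 v=9: → [30,41),[27,38),[24,35),[21,32); WM=31; [6,17) fires=25 [9,20) fires=24 [12,23) fires=17 [15,26) fires=16 [18,29) fires=7
i=9 t=32 v=8: → [30,41),[27,38),[24,35); WM=31
i=10 t=33 v=9: → [33,44),[30,41),[27,38),[24,35); WM=31
i=11 t=30 v=6: DROP (t<31-0); WM=33; [21,32) fires=9
i=12 t=41 v=1: → [39,50),[36,47),[33,44); WM=33
i=13 t=46 v=7: → [45,56),[42,53),[39,50),[36,47); WM=33
i=14 t=25 v=3: DROP (t<33-0); WM=46; [24,35) fires=26 [27,38) fires=26 [30,41) fires=26 [33,44) fires=10
i=15 t=50 v=6: → [48,59),[45,56),[42,53); WM=46
i=16 t=51 v=7: → [51,62),[48,59),[45,56),[42,53); WM=46
i=17 t=38 v=5: DROP (t<46-0); WM=51; [36,47) fires=8 [39,50) fires=8
i=18 t=58 v=8: → [57,68),[54,65),[51,62),[48,59); WM=51
i=19 t=56 v=4: → [54,65),[51,62),[48,59); WM=51
i=20 t=63 v=6: → [63,74),[60,71),[57,68),[54,65); WM=63; [42,53) fires=20 [45,56) fires=20 [48,59) fires=25 [51,62) fires=19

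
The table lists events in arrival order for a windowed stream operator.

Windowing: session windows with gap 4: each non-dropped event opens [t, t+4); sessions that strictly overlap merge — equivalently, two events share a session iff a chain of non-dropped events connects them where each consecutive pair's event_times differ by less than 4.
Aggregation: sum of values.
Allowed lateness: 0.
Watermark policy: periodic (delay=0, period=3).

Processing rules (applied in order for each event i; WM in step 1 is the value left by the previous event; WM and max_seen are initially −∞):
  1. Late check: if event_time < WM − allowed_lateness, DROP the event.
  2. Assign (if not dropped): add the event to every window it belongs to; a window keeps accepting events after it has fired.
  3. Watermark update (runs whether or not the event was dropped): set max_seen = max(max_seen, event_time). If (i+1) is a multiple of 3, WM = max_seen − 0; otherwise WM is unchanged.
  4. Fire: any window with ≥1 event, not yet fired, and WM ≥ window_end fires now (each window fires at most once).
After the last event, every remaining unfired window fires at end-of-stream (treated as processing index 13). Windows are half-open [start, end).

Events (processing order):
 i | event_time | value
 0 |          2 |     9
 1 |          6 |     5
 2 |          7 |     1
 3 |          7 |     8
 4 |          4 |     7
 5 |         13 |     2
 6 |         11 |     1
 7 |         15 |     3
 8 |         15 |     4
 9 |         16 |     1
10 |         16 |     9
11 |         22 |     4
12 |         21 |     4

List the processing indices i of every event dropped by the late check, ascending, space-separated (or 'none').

i=0 t=2 v=9: → [2,6); WM=−∞
i=1 t=6 v=5: → [6,10); WM=−∞
i=2 t=7 v=1: → [6,11); WM=7
i=3 t=7 v=8: → [6,11); WM=7
i=4 t=4 v=7: DROP (t<7-0); WM=7
i=5 t=13 v=2: → [13,17); WM=13
i=6 t=11 v=1: DROP (t<13-0); WM=13
i=7 t=15 v=3: → [13,19); WM=13
i=8 t=15 v=4: → [13,19); WM=15
i=9 t=16 v=1: → [13,20); WM=15
i=10 t=16 v=9: → [13,20); WM=15
i=11 t=22 v=4: → [22,26); WM=22
i=12 t=21 v=4: DROP (t<22-0); WM=22

4 6 12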